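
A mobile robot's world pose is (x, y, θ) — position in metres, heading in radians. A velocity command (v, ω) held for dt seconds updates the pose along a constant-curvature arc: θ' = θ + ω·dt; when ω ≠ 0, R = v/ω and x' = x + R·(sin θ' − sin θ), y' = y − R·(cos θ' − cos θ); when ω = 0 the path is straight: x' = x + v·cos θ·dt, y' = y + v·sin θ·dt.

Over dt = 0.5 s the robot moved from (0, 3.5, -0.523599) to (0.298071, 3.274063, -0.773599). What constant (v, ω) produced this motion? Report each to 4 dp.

Δθ = -0.773599 − -0.523599 = -0.250000
ω = Δθ/dt = -0.250000/0.5 = -0.5000
R = Δx/(sin θ' − sin θ) = -1.5000
v = R·ω = -1.5000·-0.5000 = 0.7500

v = 0.7500, ω = -0.5000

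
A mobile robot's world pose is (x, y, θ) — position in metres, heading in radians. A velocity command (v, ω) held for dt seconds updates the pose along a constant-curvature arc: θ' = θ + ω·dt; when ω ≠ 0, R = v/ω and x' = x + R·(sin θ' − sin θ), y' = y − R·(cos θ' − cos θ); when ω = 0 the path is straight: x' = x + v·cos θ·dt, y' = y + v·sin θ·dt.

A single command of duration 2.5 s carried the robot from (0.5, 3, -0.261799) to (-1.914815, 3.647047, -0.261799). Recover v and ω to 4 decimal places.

v = -1.0000, ω = 0.0000

Δθ = -0.261799 − -0.261799 = 0.000000
ω = Δθ/dt = 0.000000/2.5 = 0.0000
ω = 0 → v = (Δx·cos θ + Δy·sin θ)/dt = -1.0000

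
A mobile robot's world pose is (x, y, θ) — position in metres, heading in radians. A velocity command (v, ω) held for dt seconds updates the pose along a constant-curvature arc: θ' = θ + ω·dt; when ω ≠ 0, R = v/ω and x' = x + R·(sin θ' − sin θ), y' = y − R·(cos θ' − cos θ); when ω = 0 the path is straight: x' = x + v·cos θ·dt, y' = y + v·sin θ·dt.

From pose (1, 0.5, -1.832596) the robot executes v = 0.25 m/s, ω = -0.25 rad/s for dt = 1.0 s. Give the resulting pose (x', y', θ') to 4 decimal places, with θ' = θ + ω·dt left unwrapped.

(0.9059, 0.2691, -2.0826)

θ' = -1.8326 + -0.25·1.0 = -2.0826
R = v/ω = 0.25/-0.25 = -1.0000
x' = 1 + -1.0000·(sin -2.0826 − sin -1.8326) = 0.9059
y' = 0.5 − -1.0000·(cos -2.0826 − cos -1.8326) = 0.2691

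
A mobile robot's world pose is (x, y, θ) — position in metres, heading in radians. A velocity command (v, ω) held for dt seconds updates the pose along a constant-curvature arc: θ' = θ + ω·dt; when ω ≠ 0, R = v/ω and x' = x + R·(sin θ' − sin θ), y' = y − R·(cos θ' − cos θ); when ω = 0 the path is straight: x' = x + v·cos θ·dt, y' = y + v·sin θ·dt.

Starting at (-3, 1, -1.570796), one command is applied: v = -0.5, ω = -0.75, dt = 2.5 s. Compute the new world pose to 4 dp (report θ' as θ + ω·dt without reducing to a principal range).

(-2.1336, 1.6361, -3.4458)

θ' = -1.5708 + -0.75·2.5 = -3.4458
R = v/ω = -0.5/-0.75 = 0.6667
x' = -3 + 0.6667·(sin -3.4458 − sin -1.5708) = -2.1336
y' = 1 − 0.6667·(cos -3.4458 − cos -1.5708) = 1.6361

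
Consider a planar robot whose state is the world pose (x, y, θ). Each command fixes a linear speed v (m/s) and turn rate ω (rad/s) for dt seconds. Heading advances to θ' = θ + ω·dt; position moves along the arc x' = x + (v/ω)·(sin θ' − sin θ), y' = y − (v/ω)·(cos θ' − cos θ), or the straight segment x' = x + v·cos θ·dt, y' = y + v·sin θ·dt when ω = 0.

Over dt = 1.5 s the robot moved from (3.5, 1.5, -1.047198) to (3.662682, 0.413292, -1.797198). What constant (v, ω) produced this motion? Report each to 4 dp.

Δθ = -1.797198 − -1.047198 = -0.750000
ω = Δθ/dt = -0.750000/1.5 = -0.5000
R = −Δy/(cos θ' − cos θ) = -1.5000
v = R·ω = -1.5000·-0.5000 = 0.7500

v = 0.7500, ω = -0.5000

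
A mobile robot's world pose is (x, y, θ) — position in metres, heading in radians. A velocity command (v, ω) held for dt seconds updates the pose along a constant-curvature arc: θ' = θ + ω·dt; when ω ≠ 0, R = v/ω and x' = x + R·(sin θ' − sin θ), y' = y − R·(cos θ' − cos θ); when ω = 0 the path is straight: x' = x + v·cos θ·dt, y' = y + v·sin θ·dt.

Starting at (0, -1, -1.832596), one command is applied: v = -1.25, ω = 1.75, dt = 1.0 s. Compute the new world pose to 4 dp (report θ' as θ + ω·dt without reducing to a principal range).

θ' = -1.8326 + 1.75·1.0 = -0.0826
R = v/ω = -1.25/1.75 = -0.7143
x' = 0 + -0.7143·(sin -0.0826 − sin -1.8326) = -0.6310
y' = -1 − -0.7143·(cos -0.0826 − cos -1.8326) = -0.1033

(-0.6310, -0.1033, -0.0826)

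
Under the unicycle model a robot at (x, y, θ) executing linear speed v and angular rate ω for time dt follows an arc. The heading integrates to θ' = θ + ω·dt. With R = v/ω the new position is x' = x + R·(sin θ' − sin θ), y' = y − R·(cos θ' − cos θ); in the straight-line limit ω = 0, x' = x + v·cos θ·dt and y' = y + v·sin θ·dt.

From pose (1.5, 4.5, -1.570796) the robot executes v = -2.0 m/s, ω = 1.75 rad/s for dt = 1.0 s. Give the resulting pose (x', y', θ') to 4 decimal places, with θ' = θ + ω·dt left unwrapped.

θ' = -1.5708 + 1.75·1.0 = 0.1792
R = v/ω = -2.0/1.75 = -1.1429
x' = 1.5 + -1.1429·(sin 0.1792 − sin -1.5708) = 0.1534
y' = 4.5 − -1.1429·(cos 0.1792 − cos -1.5708) = 5.6246

(0.1534, 5.6246, 0.1792)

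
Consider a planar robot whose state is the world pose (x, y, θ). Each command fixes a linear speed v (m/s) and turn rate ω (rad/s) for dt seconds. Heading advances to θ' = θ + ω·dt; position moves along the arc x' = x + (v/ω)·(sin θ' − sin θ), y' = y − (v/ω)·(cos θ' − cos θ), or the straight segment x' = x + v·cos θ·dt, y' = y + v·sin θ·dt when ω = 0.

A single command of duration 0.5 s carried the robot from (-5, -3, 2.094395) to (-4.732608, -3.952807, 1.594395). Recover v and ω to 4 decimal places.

v = -2.0000, ω = -1.0000

Δθ = 1.594395 − 2.094395 = -0.500000
ω = Δθ/dt = -0.500000/0.5 = -1.0000
R = −Δy/(cos θ' − cos θ) = 2.0000
v = R·ω = 2.0000·-1.0000 = -2.0000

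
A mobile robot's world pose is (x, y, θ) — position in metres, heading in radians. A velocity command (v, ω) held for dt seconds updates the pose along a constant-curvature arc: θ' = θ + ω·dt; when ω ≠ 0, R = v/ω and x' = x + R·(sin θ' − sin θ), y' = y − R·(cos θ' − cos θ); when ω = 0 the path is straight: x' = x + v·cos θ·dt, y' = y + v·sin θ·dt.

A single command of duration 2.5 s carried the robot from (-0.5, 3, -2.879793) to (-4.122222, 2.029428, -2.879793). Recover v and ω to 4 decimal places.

v = 1.5000, ω = 0.0000

Δθ = -2.879793 − -2.879793 = 0.000000
ω = Δθ/dt = 0.000000/2.5 = 0.0000
ω = 0 → v = (Δx·cos θ + Δy·sin θ)/dt = 1.5000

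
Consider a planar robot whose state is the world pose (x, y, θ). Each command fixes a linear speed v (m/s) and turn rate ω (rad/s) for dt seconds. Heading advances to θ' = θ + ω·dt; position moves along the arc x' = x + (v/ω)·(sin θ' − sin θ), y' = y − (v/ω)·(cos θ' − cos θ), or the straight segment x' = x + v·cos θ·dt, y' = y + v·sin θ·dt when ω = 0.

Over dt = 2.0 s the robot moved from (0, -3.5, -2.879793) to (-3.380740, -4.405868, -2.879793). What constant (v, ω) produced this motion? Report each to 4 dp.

Δθ = -2.879793 − -2.879793 = 0.000000
ω = Δθ/dt = 0.000000/2.0 = 0.0000
ω = 0 → v = (Δx·cos θ + Δy·sin θ)/dt = 1.7500

v = 1.7500, ω = 0.0000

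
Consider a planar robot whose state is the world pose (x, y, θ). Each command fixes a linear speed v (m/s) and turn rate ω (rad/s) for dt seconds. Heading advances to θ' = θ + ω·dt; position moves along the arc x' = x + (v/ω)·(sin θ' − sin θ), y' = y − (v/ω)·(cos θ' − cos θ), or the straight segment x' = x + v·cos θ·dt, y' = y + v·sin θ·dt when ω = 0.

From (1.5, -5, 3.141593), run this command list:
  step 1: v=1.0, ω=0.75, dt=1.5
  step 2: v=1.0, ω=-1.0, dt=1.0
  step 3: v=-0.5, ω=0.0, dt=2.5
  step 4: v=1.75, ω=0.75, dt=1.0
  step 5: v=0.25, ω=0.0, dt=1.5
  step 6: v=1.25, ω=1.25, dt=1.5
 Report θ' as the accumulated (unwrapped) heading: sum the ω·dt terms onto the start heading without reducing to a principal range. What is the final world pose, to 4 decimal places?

(-0.5949, -8.8362, 5.8916)

step 1: θ'=4.2666 (R=1.3333) → pose (0.2970, -5.7584, 4.2666)
step 2: θ'=3.2666 (R=-1.0000) → pose (-0.4806, -6.3195, 3.2666)
step 3: θ'=3.2666 (straight) → pose (0.7596, -6.1636, 3.2666)
step 4: θ'=4.0166 (R=2.3333) → pose (-0.7404, -6.9831, 4.0166)
step 5: θ'=4.0166 (straight) → pose (-0.9808, -7.2709, 4.0166)
step 6: θ'=5.8916 (R=1.0000) → pose (-0.5949, -8.8362, 5.8916)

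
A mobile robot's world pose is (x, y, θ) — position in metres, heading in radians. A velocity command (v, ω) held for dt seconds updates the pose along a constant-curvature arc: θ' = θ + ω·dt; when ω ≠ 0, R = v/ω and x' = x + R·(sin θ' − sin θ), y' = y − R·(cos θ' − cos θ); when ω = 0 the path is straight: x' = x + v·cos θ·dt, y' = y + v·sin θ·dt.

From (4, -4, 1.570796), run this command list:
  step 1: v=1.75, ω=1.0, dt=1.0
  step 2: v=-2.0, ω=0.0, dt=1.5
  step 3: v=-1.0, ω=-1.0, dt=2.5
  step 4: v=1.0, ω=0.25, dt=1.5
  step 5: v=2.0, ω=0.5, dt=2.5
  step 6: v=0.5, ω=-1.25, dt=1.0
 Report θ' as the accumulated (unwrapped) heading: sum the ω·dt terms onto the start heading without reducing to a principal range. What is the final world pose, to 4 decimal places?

(9.1606, -1.0878, 0.4458)

step 1: θ'=2.5708 (R=1.7500) → pose (3.1955, -2.5274, 2.5708)
step 2: θ'=2.5708 (straight) → pose (5.7199, -4.1483, 2.5708)
step 3: θ'=0.0708 (R=1.0000) → pose (5.2504, -5.9873, 0.0708)
step 4: θ'=0.4458 (R=4.0000) → pose (6.6921, -5.6064, 0.4458)
step 5: θ'=1.6958 (R=4.0000) → pose (8.9362, -1.4986, 1.6958)
step 6: θ'=0.4458 (R=-0.4000) → pose (9.1606, -1.0878, 0.4458)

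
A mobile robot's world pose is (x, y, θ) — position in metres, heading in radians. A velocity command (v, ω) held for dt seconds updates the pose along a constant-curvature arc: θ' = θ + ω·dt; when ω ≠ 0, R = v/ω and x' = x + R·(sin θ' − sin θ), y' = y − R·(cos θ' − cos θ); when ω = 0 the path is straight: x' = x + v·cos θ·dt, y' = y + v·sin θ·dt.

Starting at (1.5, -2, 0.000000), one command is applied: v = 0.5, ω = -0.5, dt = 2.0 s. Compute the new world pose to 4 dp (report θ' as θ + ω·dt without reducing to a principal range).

θ' = 0.0000 + -0.5·2.0 = -1.0000
R = v/ω = 0.5/-0.5 = -1.0000
x' = 1.5 + -1.0000·(sin -1.0000 − sin 0.0000) = 2.3415
y' = -2 − -1.0000·(cos -1.0000 − cos 0.0000) = -2.4597

(2.3415, -2.4597, -1.0000)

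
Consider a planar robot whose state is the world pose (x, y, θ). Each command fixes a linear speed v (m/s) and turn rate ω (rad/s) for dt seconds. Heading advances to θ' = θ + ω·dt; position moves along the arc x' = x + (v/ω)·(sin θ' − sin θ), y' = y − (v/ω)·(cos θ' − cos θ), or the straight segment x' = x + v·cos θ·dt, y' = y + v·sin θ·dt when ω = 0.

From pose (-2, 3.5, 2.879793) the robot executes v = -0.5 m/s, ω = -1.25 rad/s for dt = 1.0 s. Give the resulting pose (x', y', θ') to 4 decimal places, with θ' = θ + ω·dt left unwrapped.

(-1.7042, 3.1372, 1.6298)

θ' = 2.8798 + -1.25·1.0 = 1.6298
R = v/ω = -0.5/-1.25 = 0.4000
x' = -2 + 0.4000·(sin 1.6298 − sin 2.8798) = -1.7042
y' = 3.5 − 0.4000·(cos 1.6298 − cos 2.8798) = 3.1372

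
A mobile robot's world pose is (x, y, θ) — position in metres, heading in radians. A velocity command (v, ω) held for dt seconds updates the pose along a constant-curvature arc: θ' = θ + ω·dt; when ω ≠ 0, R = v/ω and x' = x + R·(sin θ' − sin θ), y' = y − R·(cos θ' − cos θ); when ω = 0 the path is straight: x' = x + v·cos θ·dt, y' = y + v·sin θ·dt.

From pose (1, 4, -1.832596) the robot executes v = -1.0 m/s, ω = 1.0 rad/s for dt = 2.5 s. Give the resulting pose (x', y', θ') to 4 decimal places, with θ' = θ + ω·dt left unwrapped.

θ' = -1.8326 + 1.0·2.5 = 0.6674
R = v/ω = -1.0/1.0 = -1.0000
x' = 1 + -1.0000·(sin 0.6674 − sin -1.8326) = -0.5849
y' = 4 − -1.0000·(cos 0.6674 − cos -1.8326) = 5.0443

(-0.5849, 5.0443, 0.6674)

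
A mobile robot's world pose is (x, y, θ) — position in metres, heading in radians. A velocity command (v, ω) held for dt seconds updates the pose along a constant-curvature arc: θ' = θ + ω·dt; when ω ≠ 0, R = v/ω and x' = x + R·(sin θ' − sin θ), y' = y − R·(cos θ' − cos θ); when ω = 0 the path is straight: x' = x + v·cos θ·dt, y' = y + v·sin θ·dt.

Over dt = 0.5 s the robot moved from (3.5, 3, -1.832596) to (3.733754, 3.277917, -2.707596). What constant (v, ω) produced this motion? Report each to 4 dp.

Δθ = -2.707596 − -1.832596 = -0.875000
ω = Δθ/dt = -0.875000/0.5 = -1.7500
R = −Δy/(cos θ' − cos θ) = 0.4286
v = R·ω = 0.4286·-1.7500 = -0.7500

v = -0.7500, ω = -1.7500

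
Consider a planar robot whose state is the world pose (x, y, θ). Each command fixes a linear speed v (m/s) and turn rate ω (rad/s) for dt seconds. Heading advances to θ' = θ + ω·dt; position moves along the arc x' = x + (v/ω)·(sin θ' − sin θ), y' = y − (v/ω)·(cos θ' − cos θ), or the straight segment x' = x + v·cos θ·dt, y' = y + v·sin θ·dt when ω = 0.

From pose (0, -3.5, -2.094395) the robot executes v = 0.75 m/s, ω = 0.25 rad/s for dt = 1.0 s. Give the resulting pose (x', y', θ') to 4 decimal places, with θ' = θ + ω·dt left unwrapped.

θ' = -2.0944 + 0.25·1.0 = -1.8444
R = v/ω = 0.75/0.25 = 3.0000
x' = 0 + 3.0000·(sin -1.8444 − sin -2.0944) = -0.2903
y' = -3.5 − 3.0000·(cos -1.8444 − cos -2.0944) = -4.1894

(-0.2903, -4.1894, -1.8444)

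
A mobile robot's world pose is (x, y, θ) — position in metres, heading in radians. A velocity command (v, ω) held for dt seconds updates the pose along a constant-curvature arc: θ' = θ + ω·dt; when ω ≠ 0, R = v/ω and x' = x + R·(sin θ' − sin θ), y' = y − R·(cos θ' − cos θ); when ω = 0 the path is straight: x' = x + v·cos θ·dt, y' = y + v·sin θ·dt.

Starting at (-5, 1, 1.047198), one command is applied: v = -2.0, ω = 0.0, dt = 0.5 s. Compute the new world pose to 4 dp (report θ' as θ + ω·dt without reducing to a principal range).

(-5.5000, 0.1340, 1.0472)

θ' = 1.0472 + 0.0·0.5 = 1.0472
ω = 0 → straight: x' = -5 + -2.0·cos(1.0472)·0.5 = -5.5000
y' = 1 + -2.0·sin(1.0472)·0.5 = 0.1340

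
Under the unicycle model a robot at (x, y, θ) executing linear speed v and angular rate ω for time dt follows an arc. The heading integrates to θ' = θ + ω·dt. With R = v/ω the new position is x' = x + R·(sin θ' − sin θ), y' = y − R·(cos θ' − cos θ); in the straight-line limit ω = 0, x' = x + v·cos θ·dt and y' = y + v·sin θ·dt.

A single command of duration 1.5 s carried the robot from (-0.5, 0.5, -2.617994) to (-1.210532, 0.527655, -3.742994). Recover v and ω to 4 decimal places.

v = 0.5000, ω = -0.7500

Δθ = -3.742994 − -2.617994 = -1.125000
ω = Δθ/dt = -1.125000/1.5 = -0.7500
R = Δx/(sin θ' − sin θ) = -0.6667
v = R·ω = -0.6667·-0.7500 = 0.5000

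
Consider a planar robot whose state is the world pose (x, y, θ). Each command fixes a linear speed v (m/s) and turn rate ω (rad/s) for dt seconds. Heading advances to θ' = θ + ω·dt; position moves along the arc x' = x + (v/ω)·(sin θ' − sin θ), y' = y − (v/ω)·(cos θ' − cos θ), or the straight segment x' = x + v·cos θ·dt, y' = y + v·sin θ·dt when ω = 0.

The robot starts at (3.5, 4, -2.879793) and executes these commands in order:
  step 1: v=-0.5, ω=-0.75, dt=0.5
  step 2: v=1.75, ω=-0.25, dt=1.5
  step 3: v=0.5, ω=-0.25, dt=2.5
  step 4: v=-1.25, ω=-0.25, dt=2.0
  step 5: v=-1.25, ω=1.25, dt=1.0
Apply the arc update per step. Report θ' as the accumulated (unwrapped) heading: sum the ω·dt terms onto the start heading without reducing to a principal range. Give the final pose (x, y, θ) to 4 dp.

step 1: θ'=-3.2548 (R=0.6667) → pose (3.7479, 4.0184, -3.2548)
step 2: θ'=-3.6298 (R=-7.0000) → pose (1.2553, 4.7914, -3.6298)
step 3: θ'=-4.2548 (R=-2.0000) → pose (0.3991, 5.6742, -4.2548)
step 4: θ'=-4.7548 (R=5.0000) → pose (0.9091, 3.2532, -4.7548)
step 5: θ'=-3.5048 (R=-1.0000) → pose (1.5529, 2.2761, -3.5048)

(1.5529, 2.2761, -3.5048)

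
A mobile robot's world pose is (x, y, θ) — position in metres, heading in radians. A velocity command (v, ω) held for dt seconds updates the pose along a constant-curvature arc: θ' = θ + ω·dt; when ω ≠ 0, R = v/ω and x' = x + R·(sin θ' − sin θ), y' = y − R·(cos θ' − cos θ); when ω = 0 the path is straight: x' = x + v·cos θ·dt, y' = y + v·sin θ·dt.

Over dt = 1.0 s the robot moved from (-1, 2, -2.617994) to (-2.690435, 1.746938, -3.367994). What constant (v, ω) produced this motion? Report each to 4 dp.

Δθ = -3.367994 − -2.617994 = -0.750000
ω = Δθ/dt = -0.750000/1.0 = -0.7500
R = Δx/(sin θ' − sin θ) = -2.3333
v = R·ω = -2.3333·-0.7500 = 1.7500

v = 1.7500, ω = -0.7500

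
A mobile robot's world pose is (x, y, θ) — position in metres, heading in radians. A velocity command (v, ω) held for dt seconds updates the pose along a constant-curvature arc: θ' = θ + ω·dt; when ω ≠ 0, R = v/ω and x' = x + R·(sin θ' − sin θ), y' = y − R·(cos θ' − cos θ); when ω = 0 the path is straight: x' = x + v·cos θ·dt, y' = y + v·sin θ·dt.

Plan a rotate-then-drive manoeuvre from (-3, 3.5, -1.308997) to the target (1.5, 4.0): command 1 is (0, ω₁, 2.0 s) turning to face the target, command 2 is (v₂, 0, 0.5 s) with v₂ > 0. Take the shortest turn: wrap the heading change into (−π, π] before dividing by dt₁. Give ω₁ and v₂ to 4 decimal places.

heading to target = atan2(4−3.5, 1.5−-3) = 0.1107
Δθ = wrap(0.1107 − -1.3090) = 1.4197; ω₁ = Δθ/dt₁ = 0.7098
distance = √((1.5−-3)² + (4−3.5)²) = 4.5277; v₂ = distance/dt₂ = 9.0554

ω₁ = 0.7098, v₂ = 9.0554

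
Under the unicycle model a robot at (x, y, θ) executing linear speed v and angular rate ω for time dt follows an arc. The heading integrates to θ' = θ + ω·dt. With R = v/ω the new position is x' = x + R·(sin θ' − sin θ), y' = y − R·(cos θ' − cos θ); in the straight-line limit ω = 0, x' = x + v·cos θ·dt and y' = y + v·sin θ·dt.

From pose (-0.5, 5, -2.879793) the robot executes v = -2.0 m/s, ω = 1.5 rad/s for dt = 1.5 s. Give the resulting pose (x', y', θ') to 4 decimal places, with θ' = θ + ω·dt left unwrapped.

(-0.0598, 7.3654, -0.6298)

θ' = -2.8798 + 1.5·1.5 = -0.6298
R = v/ω = -2.0/1.5 = -1.3333
x' = -0.5 + -1.3333·(sin -0.6298 − sin -2.8798) = -0.0598
y' = 5 − -1.3333·(cos -0.6298 − cos -2.8798) = 7.3654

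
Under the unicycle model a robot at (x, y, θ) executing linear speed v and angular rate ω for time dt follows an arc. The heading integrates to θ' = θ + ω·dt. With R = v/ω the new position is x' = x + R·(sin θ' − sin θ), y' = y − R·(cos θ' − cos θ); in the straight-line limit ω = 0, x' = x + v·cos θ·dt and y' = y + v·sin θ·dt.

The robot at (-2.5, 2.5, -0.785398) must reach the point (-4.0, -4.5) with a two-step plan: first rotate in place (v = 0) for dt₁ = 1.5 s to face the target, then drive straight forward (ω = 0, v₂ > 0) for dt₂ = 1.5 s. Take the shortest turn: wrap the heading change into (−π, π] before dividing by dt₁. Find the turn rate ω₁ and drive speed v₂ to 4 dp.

heading to target = atan2(-4.5−2.5, -4−-2.5) = -1.7819
Δθ = wrap(-1.7819 − -0.7854) = -0.9965; ω₁ = Δθ/dt₁ = -0.6643
distance = √((-4−-2.5)² + (-4.5−2.5)²) = 7.1589; v₂ = distance/dt₂ = 4.7726

ω₁ = -0.6643, v₂ = 4.7726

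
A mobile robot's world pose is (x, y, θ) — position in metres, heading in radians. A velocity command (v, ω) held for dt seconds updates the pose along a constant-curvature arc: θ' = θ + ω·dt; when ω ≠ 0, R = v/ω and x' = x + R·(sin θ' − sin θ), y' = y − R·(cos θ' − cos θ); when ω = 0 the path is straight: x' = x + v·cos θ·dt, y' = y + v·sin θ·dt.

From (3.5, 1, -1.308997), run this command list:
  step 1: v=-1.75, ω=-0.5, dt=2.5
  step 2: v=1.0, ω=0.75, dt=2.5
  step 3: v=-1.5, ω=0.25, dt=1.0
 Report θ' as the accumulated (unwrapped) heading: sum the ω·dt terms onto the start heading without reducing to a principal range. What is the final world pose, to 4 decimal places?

(3.5778, 3.4751, -0.4340)

step 1: θ'=-2.5590 (R=3.5000) → pose (4.9551, 4.8285, -2.5590)
step 2: θ'=-0.6840 (R=1.3333) → pose (4.8461, 2.6817, -0.6840)
step 3: θ'=-0.4340 (R=-6.0000) → pose (3.5778, 3.4751, -0.4340)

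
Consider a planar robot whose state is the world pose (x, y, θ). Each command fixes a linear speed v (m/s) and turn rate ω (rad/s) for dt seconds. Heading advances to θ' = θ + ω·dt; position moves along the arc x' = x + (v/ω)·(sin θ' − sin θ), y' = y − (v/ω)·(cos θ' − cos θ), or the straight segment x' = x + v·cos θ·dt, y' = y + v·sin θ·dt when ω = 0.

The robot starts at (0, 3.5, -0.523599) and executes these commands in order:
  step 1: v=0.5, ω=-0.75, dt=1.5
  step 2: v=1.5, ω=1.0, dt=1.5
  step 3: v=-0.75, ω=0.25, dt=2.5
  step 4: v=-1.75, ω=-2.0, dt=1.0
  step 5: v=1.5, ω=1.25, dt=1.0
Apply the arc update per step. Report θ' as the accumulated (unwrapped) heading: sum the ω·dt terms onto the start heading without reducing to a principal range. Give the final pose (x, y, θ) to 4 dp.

step 1: θ'=-1.6486 (R=-0.6667) → pose (0.3313, 2.8708, -1.6486)
step 2: θ'=-0.1486 (R=1.5000) → pose (1.6047, 1.2708, -0.1486)
step 3: θ'=0.4764 (R=-3.0000) → pose (-0.2152, 0.9698, 0.4764)
step 4: θ'=-1.5236 (R=0.8750) → pose (-1.4905, 1.7061, -1.5236)
step 5: θ'=-0.2736 (R=1.2000) → pose (-0.6161, 0.6073, -0.2736)

(-0.6161, 0.6073, -0.2736)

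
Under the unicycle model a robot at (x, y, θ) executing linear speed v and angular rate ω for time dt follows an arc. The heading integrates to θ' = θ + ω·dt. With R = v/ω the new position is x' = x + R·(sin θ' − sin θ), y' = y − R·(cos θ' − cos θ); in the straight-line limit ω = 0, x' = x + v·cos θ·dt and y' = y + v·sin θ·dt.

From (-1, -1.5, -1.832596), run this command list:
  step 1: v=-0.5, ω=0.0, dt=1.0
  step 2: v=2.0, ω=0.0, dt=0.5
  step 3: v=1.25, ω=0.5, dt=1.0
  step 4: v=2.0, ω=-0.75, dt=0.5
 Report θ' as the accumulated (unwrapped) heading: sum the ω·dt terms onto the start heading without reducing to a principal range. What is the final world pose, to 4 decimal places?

step 1: θ'=-1.8326 (straight) → pose (-0.8706, -1.0170, -1.8326)
step 2: θ'=-1.8326 (straight) → pose (-1.1294, -1.9830, -1.8326)
step 3: θ'=-1.3326 (R=2.5000) → pose (-1.1440, -3.2199, -1.3326)
step 4: θ'=-1.7076 (R=-2.6667) → pose (-1.0936, -4.2128, -1.7076)

(-1.0936, -4.2128, -1.7076)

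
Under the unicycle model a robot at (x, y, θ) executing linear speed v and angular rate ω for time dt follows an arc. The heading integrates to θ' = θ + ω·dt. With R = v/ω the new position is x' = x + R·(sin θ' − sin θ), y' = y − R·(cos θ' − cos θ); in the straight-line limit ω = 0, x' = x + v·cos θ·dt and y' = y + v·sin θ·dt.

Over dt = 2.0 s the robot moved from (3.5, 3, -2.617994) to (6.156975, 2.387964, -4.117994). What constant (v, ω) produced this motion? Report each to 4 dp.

Δθ = -4.117994 − -2.617994 = -1.500000
ω = Δθ/dt = -1.500000/2.0 = -0.7500
R = Δx/(sin θ' − sin θ) = 2.0000
v = R·ω = 2.0000·-0.7500 = -1.5000

v = -1.5000, ω = -0.7500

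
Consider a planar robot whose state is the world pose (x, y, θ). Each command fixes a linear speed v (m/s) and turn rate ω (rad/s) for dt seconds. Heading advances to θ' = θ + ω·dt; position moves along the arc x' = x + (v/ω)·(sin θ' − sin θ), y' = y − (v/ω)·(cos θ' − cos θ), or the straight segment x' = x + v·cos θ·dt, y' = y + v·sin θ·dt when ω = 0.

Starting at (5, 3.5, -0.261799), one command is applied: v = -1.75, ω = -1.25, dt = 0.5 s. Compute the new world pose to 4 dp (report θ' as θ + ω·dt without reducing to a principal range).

(4.2773, 3.9676, -0.8868)

θ' = -0.2618 + -1.25·0.5 = -0.8868
R = v/ω = -1.75/-1.25 = 1.4000
x' = 5 + 1.4000·(sin -0.8868 − sin -0.2618) = 4.2773
y' = 3.5 − 1.4000·(cos -0.8868 − cos -0.2618) = 3.9676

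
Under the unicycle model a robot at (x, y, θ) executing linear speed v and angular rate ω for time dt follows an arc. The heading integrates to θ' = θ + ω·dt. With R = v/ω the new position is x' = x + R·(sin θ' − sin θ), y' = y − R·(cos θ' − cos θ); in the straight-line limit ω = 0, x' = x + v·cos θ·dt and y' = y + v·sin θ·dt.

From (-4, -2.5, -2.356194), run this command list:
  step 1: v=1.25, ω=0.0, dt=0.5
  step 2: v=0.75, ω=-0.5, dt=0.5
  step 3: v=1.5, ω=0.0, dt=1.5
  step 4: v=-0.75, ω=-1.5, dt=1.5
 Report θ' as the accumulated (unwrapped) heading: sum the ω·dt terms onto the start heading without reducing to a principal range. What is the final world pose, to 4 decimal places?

(-5.9225, -4.8210, -4.8562)

step 1: θ'=-2.3562 (straight) → pose (-4.4419, -2.9419, -2.3562)
step 2: θ'=-2.6062 (R=-1.5000) → pose (-4.7373, -3.1714, -2.6062)
step 3: θ'=-2.6062 (straight) → pose (-6.6725, -4.3193, -2.6062)
step 4: θ'=-4.8562 (R=0.5000) → pose (-5.9225, -4.8210, -4.8562)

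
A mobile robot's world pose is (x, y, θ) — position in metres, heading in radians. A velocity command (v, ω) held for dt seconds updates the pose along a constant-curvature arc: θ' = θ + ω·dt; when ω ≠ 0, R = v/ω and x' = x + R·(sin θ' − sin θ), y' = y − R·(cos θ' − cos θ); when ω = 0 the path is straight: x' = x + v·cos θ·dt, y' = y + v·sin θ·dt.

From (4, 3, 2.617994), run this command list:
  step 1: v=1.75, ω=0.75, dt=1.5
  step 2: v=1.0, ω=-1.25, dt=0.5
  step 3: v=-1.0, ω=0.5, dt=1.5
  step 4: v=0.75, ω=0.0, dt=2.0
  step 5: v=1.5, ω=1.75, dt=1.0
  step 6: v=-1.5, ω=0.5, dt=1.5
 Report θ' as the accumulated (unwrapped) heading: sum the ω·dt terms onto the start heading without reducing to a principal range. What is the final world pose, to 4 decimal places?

step 1: θ'=3.7430 (R=2.3333) → pose (1.5131, 2.9032, 3.7430)
step 2: θ'=3.1180 (R=-0.8000) → pose (1.0416, 2.7631, 3.1180)
step 3: θ'=3.8680 (R=-2.0000) → pose (2.4172, 3.2674, 3.8680)
step 4: θ'=3.8680 (straight) → pose (1.2958, 2.2711, 3.8680)
step 5: θ'=5.6180 (R=0.8571) → pose (1.3361, 0.9559, 5.6180)
step 6: θ'=6.3680 (R=-3.0000) → pose (-0.7697, 1.5847, 6.3680)

(-0.7697, 1.5847, 6.3680)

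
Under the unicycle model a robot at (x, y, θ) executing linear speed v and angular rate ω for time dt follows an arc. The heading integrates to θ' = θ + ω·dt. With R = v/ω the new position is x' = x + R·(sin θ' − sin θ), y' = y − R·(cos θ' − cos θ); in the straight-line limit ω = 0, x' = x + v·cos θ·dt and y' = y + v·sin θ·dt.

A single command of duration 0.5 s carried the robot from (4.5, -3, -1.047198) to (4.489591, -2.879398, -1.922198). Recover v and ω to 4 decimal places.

v = -0.2500, ω = -1.7500

Δθ = -1.922198 − -1.047198 = -0.875000
ω = Δθ/dt = -0.875000/0.5 = -1.7500
R = −Δy/(cos θ' − cos θ) = 0.1429
v = R·ω = 0.1429·-1.7500 = -0.2500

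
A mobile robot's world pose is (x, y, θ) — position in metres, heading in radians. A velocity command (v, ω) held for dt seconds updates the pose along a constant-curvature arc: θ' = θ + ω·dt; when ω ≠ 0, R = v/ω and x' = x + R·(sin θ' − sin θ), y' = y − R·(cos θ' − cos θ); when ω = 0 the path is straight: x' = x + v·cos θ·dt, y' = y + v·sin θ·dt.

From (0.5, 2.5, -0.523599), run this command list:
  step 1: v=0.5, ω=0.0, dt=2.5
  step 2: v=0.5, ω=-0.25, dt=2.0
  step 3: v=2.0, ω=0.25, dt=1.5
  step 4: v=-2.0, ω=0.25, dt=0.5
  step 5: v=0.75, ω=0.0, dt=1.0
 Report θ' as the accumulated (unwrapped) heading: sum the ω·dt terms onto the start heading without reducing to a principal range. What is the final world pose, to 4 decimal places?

step 1: θ'=-0.5236 (straight) → pose (1.5825, 1.8750, -0.5236)
step 2: θ'=-1.0236 (R=-2.0000) → pose (2.2905, 1.1835, -1.0236)
step 3: θ'=-0.6486 (R=8.0000) → pose (4.2898, -1.0295, -0.6486)
step 4: θ'=-0.5236 (R=-8.0000) → pose (3.4573, -0.4768, -0.5236)
step 5: θ'=-0.5236 (straight) → pose (4.1068, -0.8518, -0.5236)

(4.1068, -0.8518, -0.5236)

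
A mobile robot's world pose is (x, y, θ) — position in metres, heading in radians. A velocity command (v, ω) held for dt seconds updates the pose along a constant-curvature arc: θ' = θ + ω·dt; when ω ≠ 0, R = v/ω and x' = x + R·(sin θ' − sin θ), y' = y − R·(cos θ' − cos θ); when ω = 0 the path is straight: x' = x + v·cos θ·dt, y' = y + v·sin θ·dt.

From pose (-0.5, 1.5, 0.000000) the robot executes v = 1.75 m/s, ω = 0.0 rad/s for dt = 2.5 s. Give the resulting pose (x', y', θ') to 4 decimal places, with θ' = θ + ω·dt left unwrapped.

θ' = 0.0000 + 0.0·2.5 = 0.0000
ω = 0 → straight: x' = -0.5 + 1.75·cos(0.0000)·2.5 = 3.8750
y' = 1.5 + 1.75·sin(0.0000)·2.5 = 1.5000

(3.8750, 1.5000, 0.0000)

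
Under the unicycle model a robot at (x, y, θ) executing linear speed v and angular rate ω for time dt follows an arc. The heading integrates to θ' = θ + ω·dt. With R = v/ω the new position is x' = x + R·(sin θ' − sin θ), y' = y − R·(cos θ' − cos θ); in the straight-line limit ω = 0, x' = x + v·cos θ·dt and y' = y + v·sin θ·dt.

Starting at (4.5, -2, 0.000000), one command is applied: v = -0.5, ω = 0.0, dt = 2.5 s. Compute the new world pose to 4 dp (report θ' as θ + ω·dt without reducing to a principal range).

θ' = 0.0000 + 0.0·2.5 = 0.0000
ω = 0 → straight: x' = 4.5 + -0.5·cos(0.0000)·2.5 = 3.2500
y' = -2 + -0.5·sin(0.0000)·2.5 = -2.0000

(3.2500, -2.0000, 0.0000)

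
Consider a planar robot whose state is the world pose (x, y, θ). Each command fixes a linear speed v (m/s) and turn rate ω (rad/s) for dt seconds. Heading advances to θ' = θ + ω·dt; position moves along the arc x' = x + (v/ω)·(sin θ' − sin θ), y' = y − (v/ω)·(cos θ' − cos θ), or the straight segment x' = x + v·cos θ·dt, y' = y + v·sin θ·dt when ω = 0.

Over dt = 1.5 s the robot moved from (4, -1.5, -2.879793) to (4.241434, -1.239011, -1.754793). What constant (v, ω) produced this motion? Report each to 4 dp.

v = -0.2500, ω = 0.7500

Δθ = -1.754793 − -2.879793 = 1.125000
ω = Δθ/dt = 1.125000/1.5 = 0.7500
R = −Δy/(cos θ' − cos θ) = -0.3333
v = R·ω = -0.3333·0.7500 = -0.2500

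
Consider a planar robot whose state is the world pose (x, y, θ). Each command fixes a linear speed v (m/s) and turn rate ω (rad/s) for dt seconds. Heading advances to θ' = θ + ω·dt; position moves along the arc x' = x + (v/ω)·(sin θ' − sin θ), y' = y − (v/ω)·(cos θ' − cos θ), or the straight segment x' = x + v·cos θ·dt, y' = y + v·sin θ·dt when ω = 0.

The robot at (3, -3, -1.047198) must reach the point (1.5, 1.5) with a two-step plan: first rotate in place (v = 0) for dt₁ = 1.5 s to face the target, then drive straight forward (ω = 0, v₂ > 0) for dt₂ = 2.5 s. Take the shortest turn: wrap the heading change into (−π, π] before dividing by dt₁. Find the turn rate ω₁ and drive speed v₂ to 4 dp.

ω₁ = 1.9598, v₂ = 1.8974

heading to target = atan2(1.5−-3, 1.5−3) = 1.8925
Δθ = wrap(1.8925 − -1.0472) = 2.9397; ω₁ = Δθ/dt₁ = 1.9598
distance = √((1.5−3)² + (1.5−-3)²) = 4.7434; v₂ = distance/dt₂ = 1.8974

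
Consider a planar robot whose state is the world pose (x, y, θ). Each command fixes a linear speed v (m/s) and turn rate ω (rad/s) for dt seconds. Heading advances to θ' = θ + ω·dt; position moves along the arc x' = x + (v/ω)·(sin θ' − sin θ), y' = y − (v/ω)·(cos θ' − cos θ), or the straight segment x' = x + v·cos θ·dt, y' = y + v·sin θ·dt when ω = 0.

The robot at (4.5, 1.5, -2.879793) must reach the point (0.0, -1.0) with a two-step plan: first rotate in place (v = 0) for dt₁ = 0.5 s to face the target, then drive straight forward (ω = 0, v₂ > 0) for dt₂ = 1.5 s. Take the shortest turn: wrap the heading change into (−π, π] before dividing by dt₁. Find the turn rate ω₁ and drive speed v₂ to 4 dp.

heading to target = atan2(-1−1.5, 0−4.5) = -2.6345
Δθ = wrap(-2.6345 − -2.8798) = 0.2453; ω₁ = Δθ/dt₁ = 0.4906
distance = √((0−4.5)² + (-1−1.5)²) = 5.1478; v₂ = distance/dt₂ = 3.4319

ω₁ = 0.4906, v₂ = 3.4319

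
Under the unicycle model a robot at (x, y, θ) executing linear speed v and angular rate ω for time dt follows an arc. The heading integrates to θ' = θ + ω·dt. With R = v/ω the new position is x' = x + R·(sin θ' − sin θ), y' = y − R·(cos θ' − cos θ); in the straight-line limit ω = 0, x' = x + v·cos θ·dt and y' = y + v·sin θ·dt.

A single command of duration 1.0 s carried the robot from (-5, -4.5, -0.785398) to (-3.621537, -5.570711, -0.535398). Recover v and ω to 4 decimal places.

v = 1.7500, ω = 0.2500

Δθ = -0.535398 − -0.785398 = 0.250000
ω = Δθ/dt = 0.250000/1.0 = 0.2500
R = Δx/(sin θ' − sin θ) = 7.0000
v = R·ω = 7.0000·0.2500 = 1.7500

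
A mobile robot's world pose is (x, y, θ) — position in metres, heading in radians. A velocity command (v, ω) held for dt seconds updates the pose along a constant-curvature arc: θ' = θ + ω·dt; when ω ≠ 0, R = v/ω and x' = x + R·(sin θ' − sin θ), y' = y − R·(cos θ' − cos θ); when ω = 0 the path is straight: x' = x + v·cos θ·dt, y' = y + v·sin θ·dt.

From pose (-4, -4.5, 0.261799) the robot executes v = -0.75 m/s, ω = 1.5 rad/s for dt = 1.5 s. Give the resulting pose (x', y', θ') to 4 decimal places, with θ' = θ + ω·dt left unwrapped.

θ' = 0.2618 + 1.5·1.5 = 2.5118
R = v/ω = -0.75/1.5 = -0.5000
x' = -4 + -0.5000·(sin 2.5118 − sin 0.2618) = -4.1651
y' = -4.5 − -0.5000·(cos 2.5118 − cos 0.2618) = -5.3870

(-4.1651, -5.3870, 2.5118)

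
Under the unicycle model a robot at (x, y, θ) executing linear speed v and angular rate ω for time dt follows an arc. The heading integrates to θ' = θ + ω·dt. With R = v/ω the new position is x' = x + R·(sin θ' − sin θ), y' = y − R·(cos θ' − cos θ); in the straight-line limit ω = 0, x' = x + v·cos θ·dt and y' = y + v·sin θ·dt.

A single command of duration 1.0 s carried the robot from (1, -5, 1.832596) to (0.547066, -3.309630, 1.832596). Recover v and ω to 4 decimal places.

Δθ = 1.832596 − 1.832596 = 0.000000
ω = Δθ/dt = 0.000000/1.0 = 0.0000
ω = 0 → v = (Δx·cos θ + Δy·sin θ)/dt = 1.7500

v = 1.7500, ω = 0.0000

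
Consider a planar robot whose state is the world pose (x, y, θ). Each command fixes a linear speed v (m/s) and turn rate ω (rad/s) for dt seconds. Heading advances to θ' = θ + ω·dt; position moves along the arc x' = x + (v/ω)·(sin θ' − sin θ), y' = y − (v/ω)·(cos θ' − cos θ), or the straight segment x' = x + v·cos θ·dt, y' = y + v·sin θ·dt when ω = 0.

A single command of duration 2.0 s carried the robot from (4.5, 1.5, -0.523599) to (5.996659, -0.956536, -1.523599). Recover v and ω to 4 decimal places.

v = 1.5000, ω = -0.5000

Δθ = -1.523599 − -0.523599 = -1.000000
ω = Δθ/dt = -1.000000/2.0 = -0.5000
R = −Δy/(cos θ' − cos θ) = -3.0000
v = R·ω = -3.0000·-0.5000 = 1.5000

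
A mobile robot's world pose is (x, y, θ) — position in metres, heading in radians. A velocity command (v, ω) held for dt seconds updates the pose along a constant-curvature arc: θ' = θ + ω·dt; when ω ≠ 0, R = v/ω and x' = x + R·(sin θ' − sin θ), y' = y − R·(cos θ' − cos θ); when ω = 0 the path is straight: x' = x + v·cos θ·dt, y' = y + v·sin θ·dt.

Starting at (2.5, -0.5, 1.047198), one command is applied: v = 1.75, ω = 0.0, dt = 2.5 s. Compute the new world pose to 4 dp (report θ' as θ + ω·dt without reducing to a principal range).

(4.6875, 3.2889, 1.0472)

θ' = 1.0472 + 0.0·2.5 = 1.0472
ω = 0 → straight: x' = 2.5 + 1.75·cos(1.0472)·2.5 = 4.6875
y' = -0.5 + 1.75·sin(1.0472)·2.5 = 3.2889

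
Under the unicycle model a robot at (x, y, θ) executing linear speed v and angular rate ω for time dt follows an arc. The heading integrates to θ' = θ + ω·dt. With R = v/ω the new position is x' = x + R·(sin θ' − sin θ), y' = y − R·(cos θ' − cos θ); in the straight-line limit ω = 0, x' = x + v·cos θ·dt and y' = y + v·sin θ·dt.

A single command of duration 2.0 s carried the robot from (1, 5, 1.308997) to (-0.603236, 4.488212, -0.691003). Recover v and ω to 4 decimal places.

Δθ = -0.691003 − 1.308997 = -2.000000
ω = Δθ/dt = -2.000000/2.0 = -1.0000
R = Δx/(sin θ' − sin θ) = 1.0000
v = R·ω = 1.0000·-1.0000 = -1.0000

v = -1.0000, ω = -1.0000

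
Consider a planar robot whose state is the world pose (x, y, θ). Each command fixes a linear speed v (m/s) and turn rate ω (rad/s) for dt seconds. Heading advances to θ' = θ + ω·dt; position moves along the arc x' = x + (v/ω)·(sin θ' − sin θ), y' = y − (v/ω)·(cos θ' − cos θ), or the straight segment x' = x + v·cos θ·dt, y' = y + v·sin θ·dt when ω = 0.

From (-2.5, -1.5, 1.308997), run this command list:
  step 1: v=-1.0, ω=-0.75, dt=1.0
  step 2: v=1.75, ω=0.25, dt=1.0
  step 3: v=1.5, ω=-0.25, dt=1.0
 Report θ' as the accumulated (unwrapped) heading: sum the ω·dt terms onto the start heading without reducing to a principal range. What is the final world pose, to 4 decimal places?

(-0.5684, -0.2370, 0.5590)

step 1: θ'=0.5590 (R=1.3333) → pose (-3.0808, -2.2853, 0.5590)
step 2: θ'=0.8090 (R=7.0000) → pose (-1.7280, -1.1824, 0.8090)
step 3: θ'=0.5590 (R=-6.0000) → pose (-0.5684, -0.2370, 0.5590)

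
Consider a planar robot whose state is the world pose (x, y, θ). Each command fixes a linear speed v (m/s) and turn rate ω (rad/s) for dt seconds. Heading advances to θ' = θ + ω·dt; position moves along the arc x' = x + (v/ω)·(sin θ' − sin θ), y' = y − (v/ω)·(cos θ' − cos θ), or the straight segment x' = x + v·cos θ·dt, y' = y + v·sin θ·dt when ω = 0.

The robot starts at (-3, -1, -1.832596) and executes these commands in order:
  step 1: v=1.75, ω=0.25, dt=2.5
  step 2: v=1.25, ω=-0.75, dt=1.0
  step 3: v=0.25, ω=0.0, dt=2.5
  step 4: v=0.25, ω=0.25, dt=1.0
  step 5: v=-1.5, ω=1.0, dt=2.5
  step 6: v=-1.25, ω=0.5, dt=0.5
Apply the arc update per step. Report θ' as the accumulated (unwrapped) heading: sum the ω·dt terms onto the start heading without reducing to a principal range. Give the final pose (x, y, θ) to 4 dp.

(-6.0296, -6.5763, 1.0424)

step 1: θ'=-1.2076 (R=7.0000) → pose (-2.7819, -5.2986, -1.2076)
step 2: θ'=-1.9576 (R=-1.6667) → pose (-2.7963, -6.5194, -1.9576)
step 3: θ'=-1.9576 (straight) → pose (-3.0320, -7.0983, -1.9576)
step 4: θ'=-1.7076 (R=1.0000) → pose (-3.0966, -7.3391, -1.7076)
step 5: θ'=0.7924 (R=-1.5000) → pose (-5.6506, -6.0813, 0.7924)
step 6: θ'=1.0424 (R=-2.5000) → pose (-6.0296, -6.5763, 1.0424)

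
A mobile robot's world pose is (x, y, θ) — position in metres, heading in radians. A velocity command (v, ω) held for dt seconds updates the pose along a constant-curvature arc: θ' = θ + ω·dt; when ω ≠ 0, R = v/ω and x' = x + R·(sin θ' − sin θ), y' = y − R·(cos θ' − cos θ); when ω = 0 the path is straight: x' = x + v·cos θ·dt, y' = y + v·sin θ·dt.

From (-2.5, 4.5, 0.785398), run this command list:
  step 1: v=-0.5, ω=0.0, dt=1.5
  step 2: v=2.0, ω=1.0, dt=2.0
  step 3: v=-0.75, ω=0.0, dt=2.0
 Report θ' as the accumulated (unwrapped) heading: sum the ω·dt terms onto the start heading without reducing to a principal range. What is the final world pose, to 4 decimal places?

step 1: θ'=0.7854 (straight) → pose (-3.0303, 3.9697, 0.7854)
step 2: θ'=2.7854 (R=2.0000) → pose (-3.7471, 7.2583, 2.7854)
step 3: θ'=2.7854 (straight) → pose (-2.3413, 6.7353, 2.7854)

(-2.3413, 6.7353, 2.7854)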